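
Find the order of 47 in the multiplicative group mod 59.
58

59 is prime, so ord(47) divides φ(59) = 58.
Divisors of 58: 1, 2, 29, 58.
Repeated squaring: 47^1 ≡ 47, 47^2 ≡ 26, 47^4 ≡ 27, 47^8 ≡ 21, 47^16 ≡ 28, 47^32 ≡ 17 (mod 59).
Test 47^d mod 59 for each divisor d in increasing order:
47^1 ≡ 47
47^2 ≡ 26
47^29 = 47^16·47^8·47^4·47^1 ≡ 58
47^58 = 47^32·47^16·47^8·47^2 ≡ 1  ← first divisor giving 1
The order is 58.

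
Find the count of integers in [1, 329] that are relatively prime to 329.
276

329 = 7 × 47
φ(n) = n × ∏(1 - 1/p) for each prime p dividing n
φ(329) = 329 × (1 - 1/7) × (1 - 1/47) = 276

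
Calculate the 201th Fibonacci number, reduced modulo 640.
546

Matrix identity: Q^n = [[F_(n+1), F_n], [F_n, F_(n-1)]] with Q = [[1,1],[1,0]].
n = 201 = 11001001₂. Square-and-multiply, entries mod 640:
Q^1 = [[1,1],[1,0]]
Q^3 = (Q^1)²·Q = [[3,2],[2,1]]
Q^6 = (Q^3)² = [[13,8],[8,5]]
Q^12 = (Q^6)² = [[233,144],[144,89]]
Q^25 = (Q^12)²·Q = [[433,145],[145,288]]
Q^50 = (Q^25)² = [[514,225],[225,289]]
Q^100 = (Q^50)² = [[581,195],[195,386]]
Q^201 = (Q^100)²·Q = [[311,546],[546,405]]
F_201 mod 640 = Q^201[0][1] = 546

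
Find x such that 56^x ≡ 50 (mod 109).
23

Baby-step giant-step with step n = ⌈√109⌉ = 11.
Baby steps 56^j mod 109 (j:value) for j=0..10: 0:1, 1:56, 2:84, 3:17, 4:80, 5:11, 6:71, 7:52, 8:78, 9:8, 10:12.
Giant-step multiplier: 56^(-11) ≡ 56^(108-11) = 56^97 ≡ 103 (mod 109).
Giant steps γ_i = 50·103^i mod 109: γ_0=50, γ_1=27, γ_2=56 (in table at j=1).
x = i·n + j = 2·11 + 1 = 23.
Check: 56^23 ≡ 50 (mod 109).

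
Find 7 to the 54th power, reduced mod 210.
49

Repeated squaring. Binary of 54 = 110110.
7^1 ≡ 7 (mod 210); 7^2 ≡ 49 (mod 210); 7^4 ≡ 91 (mod 210); 7^8 ≡ 91 (mod 210); 7^16 ≡ 91 (mod 210); 7^32 ≡ 91 (mod 210)
7^54 = 7^2 × 7^4 × 7^16 × 7^32 ≡ 49 (mod 210)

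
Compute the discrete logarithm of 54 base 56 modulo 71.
56

Baby-step giant-step with step n = ⌈√71⌉ = 9.
Baby steps 56^j mod 71 (j:value) for j=0..8: 0:1, 1:56, 2:12, 3:33, 4:2, 5:41, 6:24, 7:66, 8:4.
Giant-step multiplier: 56^(-9) ≡ 56^(70-9) = 56^61 ≡ 13 (mod 71).
Giant steps γ_i = 54·13^i mod 71: γ_0=54, γ_1=63, γ_2=38, γ_3=68, γ_4=32, γ_5=61, γ_6=12 (in table at j=2).
x = i·n + j = 6·9 + 2 = 56.
Check: 56^56 ≡ 54 (mod 71).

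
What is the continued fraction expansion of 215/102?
[2; 9, 3, 1, 2]

Euclidean algorithm steps:
215 = 2 × 102 + 11
102 = 9 × 11 + 3
11 = 3 × 3 + 2
3 = 1 × 2 + 1
2 = 2 × 1 + 0
Continued fraction: [2; 9, 3, 1, 2]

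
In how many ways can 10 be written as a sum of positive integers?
42

p(n) counts ways to write n as a sum of positive integers (order ignored).
Examples: 10; 9 + 1; 8 + 2; 8 + 1 + 1; 7 + 3; ... (42 total)
p(10) = 42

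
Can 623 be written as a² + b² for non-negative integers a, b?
Not possible

Factorization: 623 = 7 × 89
By Fermat: n is sum of two squares iff every prime p ≡ 3 (mod 4) appears to even power.
Prime(s) ≡ 3 (mod 4) with odd exponent: [(7, 1)]
Therefore 623 cannot be expressed as a² + b².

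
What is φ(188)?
92

188 = 2^2 × 47
φ(n) = n × ∏(1 - 1/p) for each prime p dividing n
φ(188) = 188 × (1 - 1/2) × (1 - 1/47) = 92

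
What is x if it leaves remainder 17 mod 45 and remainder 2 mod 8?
242

Using Chinese Remainder Theorem:
M = 45 × 8 = 360
M1 = 8, M2 = 45
y1 = 8^(-1) mod 45 = 17
y2 = 45^(-1) mod 8 = 5
x = (17×8×17 + 2×45×5) mod 360 = 242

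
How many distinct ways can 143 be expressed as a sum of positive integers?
20390982757

p(n) counts ways to write n as a sum of positive integers (order ignored).
Euler's pentagonal recurrence: p(k) = p(k-1) + p(k-2) - p(k-5) - p(k-7) + p(k-12) + p(k-15) - ... (offsets j(3j∓1)/2, signs ++--, p(0)=1, p(<0)=0).
DP table for k = 0..142: p(0)=1, p(1)=1, p(2)=2, p(3)=3, p(4)=5, p(5)=7, p(6)=11, p(7)=15, p(8)=22, p(9)=30, p(10)=42, p(11)=56, p(12)=77, p(13)=101, p(14)=135, p(15)=176, p(16)=231, p(17)=297, p(18)=385, p(19)=490, p(20)=627, p(21)=792, p(22)=1002, p(23)=1255, p(24)=1575, p(25)=1958, p(26)=2436, p(27)=3010, p(28)=3718, p(29)=4565, p(30)=5604, p(31)=6842, p(32)=8349, p(33)=10143, p(34)=12310, p(35)=14883, p(36)=17977, p(37)=21637, p(38)=26015, p(39)=31185, p(40)=37338, p(41)=44583, p(42)=53174, p(43)=63261, p(44)=75175, p(45)=89134, p(46)=105558, p(47)=124754, p(48)=147273, p(49)=173525, p(50)=204226, p(51)=239943, p(52)=281589, p(53)=329931, p(54)=386155, p(55)=451276, p(56)=526823, p(57)=614154, p(58)=715220, p(59)=831820, p(60)=966467, p(61)=1121505, p(62)=1300156, p(63)=1505499, p(64)=1741630, p(65)=2012558, p(66)=2323520, p(67)=2679689, p(68)=3087735, p(69)=3554345, p(70)=4087968, p(71)=4697205, p(72)=5392783, p(73)=6185689, p(74)=7089500, p(75)=8118264, p(76)=9289091, p(77)=10619863, p(78)=12132164, p(79)=13848650, p(80)=15796476, p(81)=18004327, p(82)=20506255, p(83)=23338469, p(84)=26543660, p(85)=30167357, p(86)=34262962, p(87)=38887673, p(88)=44108109, p(89)=49995925, p(90)=56634173, p(91)=64112359, p(92)=72533807, p(93)=82010177, p(94)=92669720, p(95)=104651419, p(96)=118114304, p(97)=133230930, p(98)=150198136, p(99)=169229875, p(100)=190569292, p(101)=214481126, p(102)=241265379, p(103)=271248950, p(104)=304801365, p(105)=342325709, p(106)=384276336, p(107)=431149389, p(108)=483502844, p(109)=541946240, p(110)=607163746, p(111)=679903203, p(112)=761002156, p(113)=851376628, p(114)=952050665, p(115)=1064144451, p(116)=1188908248, p(117)=1327710076, p(118)=1482074143, p(119)=1653668665, p(120)=1844349560, p(121)=2056148051, p(122)=2291320912, p(123)=2552338241, p(124)=2841940500, p(125)=3163127352, p(126)=3519222692, p(127)=3913864295, p(128)=4351078600, p(129)=4835271870, p(130)=5371315400, p(131)=5964539504, p(132)=6620830889, p(133)=7346629512, p(134)=8149040695, p(135)=9035836076, p(136)=10015581680, p(137)=11097645016, p(138)=12292341831, p(139)=13610949895, p(140)=15065878135, p(141)=16670689208, p(142)=18440293320.
Final step: p(143) = p(142) + p(141) - p(138) - p(136) + p(131) + p(128) - p(121) - p(117) + p(108) + p(103) - p(92) - p(86) + p(73) + p(66) - p(51) - p(43) + p(26) + p(17)
= 18440293320 + 16670689208 - 12292341831 - 10015581680 + 5964539504 + 4351078600 - 2056148051 - 1327710076 + 483502844 + 271248950 - 72533807 - 34262962 + 6185689 + 2323520 - 239943 - 63261 + 2436 + 297
= 20390982757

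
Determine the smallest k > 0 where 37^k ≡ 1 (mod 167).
166

167 is prime, so ord(37) divides φ(167) = 166.
Divisors of 166: 1, 2, 83, 166.
Repeated squaring: 37^1 ≡ 37, 37^2 ≡ 33, 37^4 ≡ 87, 37^8 ≡ 54, 37^16 ≡ 77, 37^32 ≡ 84, 37^64 ≡ 42, 37^128 ≡ 94 (mod 167).
Test 37^d mod 167 for each divisor d in increasing order:
37^1 ≡ 37
37^2 ≡ 33
37^83 = 37^64·37^16·37^2·37^1 ≡ 166
37^166 = 37^128·37^32·37^4·37^2 ≡ 1  ← first divisor giving 1
The order is 166.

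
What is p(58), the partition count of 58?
715220

p(n) counts ways to write n as a sum of positive integers (order ignored).
Euler's pentagonal recurrence: p(k) = p(k-1) + p(k-2) - p(k-5) - p(k-7) + p(k-12) + p(k-15) - ... (offsets j(3j∓1)/2, signs ++--, p(0)=1, p(<0)=0).
DP table for k = 0..57: p(0)=1, p(1)=1, p(2)=2, p(3)=3, p(4)=5, p(5)=7, p(6)=11, p(7)=15, p(8)=22, p(9)=30, p(10)=42, p(11)=56, p(12)=77, p(13)=101, p(14)=135, p(15)=176, p(16)=231, p(17)=297, p(18)=385, p(19)=490, p(20)=627, p(21)=792, p(22)=1002, p(23)=1255, p(24)=1575, p(25)=1958, p(26)=2436, p(27)=3010, p(28)=3718, p(29)=4565, p(30)=5604, p(31)=6842, p(32)=8349, p(33)=10143, p(34)=12310, p(35)=14883, p(36)=17977, p(37)=21637, p(38)=26015, p(39)=31185, p(40)=37338, p(41)=44583, p(42)=53174, p(43)=63261, p(44)=75175, p(45)=89134, p(46)=105558, p(47)=124754, p(48)=147273, p(49)=173525, p(50)=204226, p(51)=239943, p(52)=281589, p(53)=329931, p(54)=386155, p(55)=451276, p(56)=526823, p(57)=614154.
Final step: p(58) = p(57) + p(56) - p(53) - p(51) + p(46) + p(43) - p(36) - p(32) + p(23) + p(18) - p(7) - p(1)
= 614154 + 526823 - 329931 - 239943 + 105558 + 63261 - 17977 - 8349 + 1255 + 385 - 15 - 1
= 715220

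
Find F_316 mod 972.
507

Matrix identity: Q^n = [[F_(n+1), F_n], [F_n, F_(n-1)]] with Q = [[1,1],[1,0]].
n = 316 = 100111100₂. Square-and-multiply, entries mod 972:
Q^1 = [[1,1],[1,0]]
Q^2 = (Q^1)² = [[2,1],[1,1]]
Q^4 = (Q^2)² = [[5,3],[3,2]]
Q^9 = (Q^4)²·Q = [[55,34],[34,21]]
Q^19 = (Q^9)²·Q = [[933,293],[293,640]]
Q^39 = (Q^19)²·Q = [[51,862],[862,161]]
Q^79 = (Q^39)²·Q = [[129,121],[121,8]]
Q^158 = (Q^79)² = [[178,53],[53,125]]
Q^316 = (Q^158)² = [[473,507],[507,938]]
F_316 mod 972 = Q^316[0][1] = 507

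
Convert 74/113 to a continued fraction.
[0; 1, 1, 1, 8, 1, 3]

Euclidean algorithm steps:
74 = 0 × 113 + 74
113 = 1 × 74 + 39
74 = 1 × 39 + 35
39 = 1 × 35 + 4
35 = 8 × 4 + 3
4 = 1 × 3 + 1
3 = 3 × 1 + 0
Continued fraction: [0; 1, 1, 1, 8, 1, 3]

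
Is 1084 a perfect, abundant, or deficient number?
deficient

Proper divisors of 1084: sum = 1 + 2 + 4 + 271 + 542 = 820
Since 820 < 1084, 1084 is deficient.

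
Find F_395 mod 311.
29

Matrix identity: Q^n = [[F_(n+1), F_n], [F_n, F_(n-1)]] with Q = [[1,1],[1,0]].
n = 395 = 110001011₂. Square-and-multiply, entries mod 311:
Q^1 = [[1,1],[1,0]]
Q^3 = (Q^1)²·Q = [[3,2],[2,1]]
Q^6 = (Q^3)² = [[13,8],[8,5]]
Q^12 = (Q^6)² = [[233,144],[144,89]]
Q^24 = (Q^12)² = [[74,29],[29,45]]
Q^49 = (Q^24)²·Q = [[127,97],[97,30]]
Q^98 = (Q^49)² = [[36,301],[301,46]]
Q^197 = (Q^98)²·Q = [[265,152],[152,113]]
Q^395 = (Q^197)²·Q = [[261,29],[29,232]]
F_395 mod 311 = Q^395[0][1] = 29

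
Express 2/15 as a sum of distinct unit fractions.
1/8 + 1/120

Greedy algorithm:
2/15: ceiling(15/2) = 8, use 1/8
1/120: ceiling(120/1) = 120, use 1/120
Result: 2/15 = 1/8 + 1/120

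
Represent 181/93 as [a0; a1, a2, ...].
[1; 1, 17, 1, 1, 2]

Euclidean algorithm steps:
181 = 1 × 93 + 88
93 = 1 × 88 + 5
88 = 17 × 5 + 3
5 = 1 × 3 + 2
3 = 1 × 2 + 1
2 = 2 × 1 + 0
Continued fraction: [1; 1, 17, 1, 1, 2]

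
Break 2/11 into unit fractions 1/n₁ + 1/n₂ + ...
1/6 + 1/66

Greedy algorithm:
2/11: ceiling(11/2) = 6, use 1/6
1/66: ceiling(66/1) = 66, use 1/66
Result: 2/11 = 1/6 + 1/66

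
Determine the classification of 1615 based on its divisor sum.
deficient

Proper divisors of 1615: sum = 1 + 5 + 17 + 19 + 85 + 95 + 323 = 545
Since 545 < 1615, 1615 is deficient.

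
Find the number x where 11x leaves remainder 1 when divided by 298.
271

gcd(11, 298) = 1, so the inverse exists.
Extended Euclidean algorithm on (298, 11):
298 = 27 × 11 + 1  ⟹  1 = (1)·298 + (-27)·11
So (-27)·11 ≡ 1 (mod 298), i.e. 11^(-1) ≡ -27 ≡ 271 (mod 298).
Check: 11 × 271 = 2981 ≡ 1 (mod 298)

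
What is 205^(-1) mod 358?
241

gcd(205, 358) = 1, so the inverse exists.
Extended Euclidean algorithm on (358, 205):
358 = 1 × 205 + 153  ⟹  153 = (1)·358 + (-1)·205
205 = 1 × 153 + 52  ⟹  52 = (-1)·358 + (2)·205
153 = 2 × 52 + 49  ⟹  49 = (3)·358 + (-5)·205
52 = 1 × 49 + 3  ⟹  3 = (-4)·358 + (7)·205
49 = 16 × 3 + 1  ⟹  1 = (67)·358 + (-117)·205
So (-117)·205 ≡ 1 (mod 358), i.e. 205^(-1) ≡ -117 ≡ 241 (mod 358).
Check: 205 × 241 = 49405 ≡ 1 (mod 358)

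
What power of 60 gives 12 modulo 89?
55

Baby-step giant-step with step n = ⌈√89⌉ = 10.
Baby steps 60^j mod 89 (j:value) for j=0..9: 0:1, 1:60, 2:40, 3:86, 4:87, 5:58, 6:9, 7:6, 8:4, 9:62.
Giant-step multiplier: 60^(-10) ≡ 60^(88-10) = 60^78 ≡ 84 (mod 89).
Giant steps γ_i = 12·84^i mod 89: γ_0=12, γ_1=29, γ_2=33, γ_3=13, γ_4=24, γ_5=58 (in table at j=5).
x = i·n + j = 5·10 + 5 = 55.
Check: 60^55 ≡ 12 (mod 89).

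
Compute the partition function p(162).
129913904637

p(n) counts ways to write n as a sum of positive integers (order ignored).
Euler's pentagonal recurrence: p(k) = p(k-1) + p(k-2) - p(k-5) - p(k-7) + p(k-12) + p(k-15) - ... (offsets j(3j∓1)/2, signs ++--, p(0)=1, p(<0)=0).
DP table for k = 0..161: p(0)=1, p(1)=1, p(2)=2, p(3)=3, p(4)=5, p(5)=7, p(6)=11, p(7)=15, p(8)=22, p(9)=30, p(10)=42, p(11)=56, p(12)=77, p(13)=101, p(14)=135, p(15)=176, p(16)=231, p(17)=297, p(18)=385, p(19)=490, p(20)=627, p(21)=792, p(22)=1002, p(23)=1255, p(24)=1575, p(25)=1958, p(26)=2436, p(27)=3010, p(28)=3718, p(29)=4565, p(30)=5604, p(31)=6842, p(32)=8349, p(33)=10143, p(34)=12310, p(35)=14883, p(36)=17977, p(37)=21637, p(38)=26015, p(39)=31185, p(40)=37338, p(41)=44583, p(42)=53174, p(43)=63261, p(44)=75175, p(45)=89134, p(46)=105558, p(47)=124754, p(48)=147273, p(49)=173525, p(50)=204226, p(51)=239943, p(52)=281589, p(53)=329931, p(54)=386155, p(55)=451276, p(56)=526823, p(57)=614154, p(58)=715220, p(59)=831820, p(60)=966467, p(61)=1121505, p(62)=1300156, p(63)=1505499, p(64)=1741630, p(65)=2012558, p(66)=2323520, p(67)=2679689, p(68)=3087735, p(69)=3554345, p(70)=4087968, p(71)=4697205, p(72)=5392783, p(73)=6185689, p(74)=7089500, p(75)=8118264, p(76)=9289091, p(77)=10619863, p(78)=12132164, p(79)=13848650, p(80)=15796476, p(81)=18004327, p(82)=20506255, p(83)=23338469, p(84)=26543660, p(85)=30167357, p(86)=34262962, p(87)=38887673, p(88)=44108109, p(89)=49995925, p(90)=56634173, p(91)=64112359, p(92)=72533807, p(93)=82010177, p(94)=92669720, p(95)=104651419, p(96)=118114304, p(97)=133230930, p(98)=150198136, p(99)=169229875, p(100)=190569292, p(101)=214481126, p(102)=241265379, p(103)=271248950, p(104)=304801365, p(105)=342325709, p(106)=384276336, p(107)=431149389, p(108)=483502844, p(109)=541946240, p(110)=607163746, p(111)=679903203, p(112)=761002156, p(113)=851376628, p(114)=952050665, p(115)=1064144451, p(116)=1188908248, p(117)=1327710076, p(118)=1482074143, p(119)=1653668665, p(120)=1844349560, p(121)=2056148051, p(122)=2291320912, p(123)=2552338241, p(124)=2841940500, p(125)=3163127352, p(126)=3519222692, p(127)=3913864295, p(128)=4351078600, p(129)=4835271870, p(130)=5371315400, p(131)=5964539504, p(132)=6620830889, p(133)=7346629512, p(134)=8149040695, p(135)=9035836076, p(136)=10015581680, p(137)=11097645016, p(138)=12292341831, p(139)=13610949895, p(140)=15065878135, p(141)=16670689208, p(142)=18440293320, p(143)=20390982757, p(144)=22540654445, p(145)=24908858009, p(146)=27517052599, p(147)=30388671978, p(148)=33549419497, p(149)=37027355200, p(150)=40853235313, p(151)=45060624582, p(152)=49686288421, p(153)=54770336324, p(154)=60356673280, p(155)=66493182097, p(156)=73232243759, p(157)=80630964769, p(158)=88751778802, p(159)=97662728555, p(160)=107438159466, p(161)=118159068427.
Final step: p(162) = p(161) + p(160) - p(157) - p(155) + p(150) + p(147) - p(140) - p(136) + p(127) + p(122) - p(111) - p(105) + p(92) + p(85) - p(70) - p(62) + p(45) + p(36) - p(17) - p(7)
= 118159068427 + 107438159466 - 80630964769 - 66493182097 + 40853235313 + 30388671978 - 15065878135 - 10015581680 + 3913864295 + 2291320912 - 679903203 - 342325709 + 72533807 + 30167357 - 4087968 - 1300156 + 89134 + 17977 - 297 - 15
= 129913904637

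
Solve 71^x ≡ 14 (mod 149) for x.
117

Baby-step giant-step with step n = ⌈√149⌉ = 13.
Baby steps 71^j mod 149 (j:value) for j=0..12: 0:1, 1:71, 2:124, 3:13, 4:29, 5:122, 6:20, 7:79, 8:96, 9:111, 10:133, 11:56, 12:102.
Giant-step multiplier: 71^(-13) ≡ 71^(148-13) = 71^135 ≡ 101 (mod 149).
Giant steps γ_i = 14·101^i mod 149: γ_0=14, γ_1=73, γ_2=72, γ_3=120, γ_4=51, γ_5=85, γ_6=92, γ_7=54, γ_8=90, γ_9=1 (in table at j=0).
x = i·n + j = 9·13 + 0 = 117.
Check: 71^117 ≡ 14 (mod 149).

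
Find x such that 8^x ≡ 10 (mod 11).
5

Baby-step giant-step with step n = ⌈√11⌉ = 4.
Baby steps 8^j mod 11 (j:value) for j=0..3: 0:1, 1:8, 2:9, 3:6.
Giant-step multiplier: 8^(-4) ≡ 8^(10-4) = 8^6 ≡ 3 (mod 11).
Giant steps γ_i = 10·3^i mod 11: γ_0=10, γ_1=8 (in table at j=1).
x = i·n + j = 1·4 + 1 = 5.
Check: 8^5 ≡ 10 (mod 11).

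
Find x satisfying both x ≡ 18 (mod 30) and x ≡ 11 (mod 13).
258

Using Chinese Remainder Theorem:
M = 30 × 13 = 390
M1 = 13, M2 = 30
y1 = 13^(-1) mod 30 = 7
y2 = 30^(-1) mod 13 = 10
x = (18×13×7 + 11×30×10) mod 390 = 258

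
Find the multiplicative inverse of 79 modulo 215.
49

gcd(79, 215) = 1, so the inverse exists.
Extended Euclidean algorithm on (215, 79):
215 = 2 × 79 + 57  ⟹  57 = (1)·215 + (-2)·79
79 = 1 × 57 + 22  ⟹  22 = (-1)·215 + (3)·79
57 = 2 × 22 + 13  ⟹  13 = (3)·215 + (-8)·79
22 = 1 × 13 + 9  ⟹  9 = (-4)·215 + (11)·79
13 = 1 × 9 + 4  ⟹  4 = (7)·215 + (-19)·79
9 = 2 × 4 + 1  ⟹  1 = (-18)·215 + (49)·79
So (49)·79 ≡ 1 (mod 215), i.e. 79^(-1) ≡ 49 (mod 215).
Check: 79 × 49 = 3871 ≡ 1 (mod 215)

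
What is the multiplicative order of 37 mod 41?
5

41 is prime, so ord(37) divides φ(41) = 40.
Divisors of 40: 1, 2, 4, 5, 8, 10, 20, 40.
Repeated squaring: 37^1 ≡ 37, 37^2 ≡ 16, 37^4 ≡ 10, 37^8 ≡ 18, 37^16 ≡ 37, 37^32 ≡ 16 (mod 41).
Test 37^d mod 41 for each divisor d in increasing order:
37^1 ≡ 37
37^2 ≡ 16
37^4 ≡ 10
37^5 = 37^4·37^1 ≡ 1  ← first divisor giving 1
The order is 5.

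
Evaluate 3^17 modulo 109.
15

Repeated squaring. Binary of 17 = 10001.
3^1 ≡ 3 (mod 109); 3^2 ≡ 9 (mod 109); 3^4 ≡ 81 (mod 109); 3^8 ≡ 21 (mod 109); 3^16 ≡ 5 (mod 109)
3^17 = 3^1 × 3^16 ≡ 15 (mod 109)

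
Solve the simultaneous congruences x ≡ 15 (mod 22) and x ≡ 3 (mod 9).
147

Using Chinese Remainder Theorem:
M = 22 × 9 = 198
M1 = 9, M2 = 22
y1 = 9^(-1) mod 22 = 5
y2 = 22^(-1) mod 9 = 7
x = (15×9×5 + 3×22×7) mod 198 = 147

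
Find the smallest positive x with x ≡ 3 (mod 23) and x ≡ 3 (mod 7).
3

Using Chinese Remainder Theorem:
M = 23 × 7 = 161
M1 = 7, M2 = 23
y1 = 7^(-1) mod 23 = 10
y2 = 23^(-1) mod 7 = 4
x = (3×7×10 + 3×23×4) mod 161 = 3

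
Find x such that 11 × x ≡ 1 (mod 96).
35

gcd(11, 96) = 1, so the inverse exists.
Extended Euclidean algorithm on (96, 11):
96 = 8 × 11 + 8  ⟹  8 = (1)·96 + (-8)·11
11 = 1 × 8 + 3  ⟹  3 = (-1)·96 + (9)·11
8 = 2 × 3 + 2  ⟹  2 = (3)·96 + (-26)·11
3 = 1 × 2 + 1  ⟹  1 = (-4)·96 + (35)·11
So (35)·11 ≡ 1 (mod 96), i.e. 11^(-1) ≡ 35 (mod 96).
Check: 11 × 35 = 385 ≡ 1 (mod 96)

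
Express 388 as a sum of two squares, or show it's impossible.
8² + 18² (a=8, b=18)

Factorization: 388 = 2^2 × 97
By Fermat: n is sum of two squares iff every prime p ≡ 3 (mod 4) appears to even power.
All primes ≡ 3 (mod 4) appear to even power.
Search a = 0, 1, 2, … for 388 - a² a perfect square: first hit at a = 8: 388 - 64 = 324 = 18².
388 = 8² + 18² = 64 + 324 ✓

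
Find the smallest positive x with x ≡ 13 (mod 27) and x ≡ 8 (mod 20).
148

Using Chinese Remainder Theorem:
M = 27 × 20 = 540
M1 = 20, M2 = 27
y1 = 20^(-1) mod 27 = 23
y2 = 27^(-1) mod 20 = 3
x = (13×20×23 + 8×27×3) mod 540 = 148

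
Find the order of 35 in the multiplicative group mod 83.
82

83 is prime, so ord(35) divides φ(83) = 82.
Divisors of 82: 1, 2, 41, 82.
Repeated squaring: 35^1 ≡ 35, 35^2 ≡ 63, 35^4 ≡ 68, 35^8 ≡ 59, 35^16 ≡ 78, 35^32 ≡ 25, 35^64 ≡ 44 (mod 83).
Test 35^d mod 83 for each divisor d in increasing order:
35^1 ≡ 35
35^2 ≡ 63
35^41 = 35^32·35^8·35^1 ≡ 82
35^82 = 35^64·35^16·35^2 ≡ 1  ← first divisor giving 1
The order is 82.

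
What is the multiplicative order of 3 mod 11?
5

11 is prime, so ord(3) divides φ(11) = 10.
Divisors of 10: 1, 2, 5, 10.
Repeated squaring: 3^1 ≡ 3, 3^2 ≡ 9, 3^4 ≡ 4, 3^8 ≡ 5 (mod 11).
Test 3^d mod 11 for each divisor d in increasing order:
3^1 ≡ 3
3^2 ≡ 9
3^5 = 3^4·3^1 ≡ 1  ← first divisor giving 1
The order is 5.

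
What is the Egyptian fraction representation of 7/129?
1/19 + 1/613 + 1/1502463

Greedy algorithm:
7/129: ceiling(129/7) = 19, use 1/19
4/2451: ceiling(2451/4) = 613, use 1/613
1/1502463: ceiling(1502463/1) = 1502463, use 1/1502463
Result: 7/129 = 1/19 + 1/613 + 1/1502463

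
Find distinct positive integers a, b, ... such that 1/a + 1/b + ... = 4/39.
1/10 + 1/390

Greedy algorithm:
4/39: ceiling(39/4) = 10, use 1/10
1/390: ceiling(390/1) = 390, use 1/390
Result: 4/39 = 1/10 + 1/390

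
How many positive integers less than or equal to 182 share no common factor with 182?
72

182 = 2 × 7 × 13
φ(n) = n × ∏(1 - 1/p) for each prime p dividing n
φ(182) = 182 × (1 - 1/2) × (1 - 1/7) × (1 - 1/13) = 72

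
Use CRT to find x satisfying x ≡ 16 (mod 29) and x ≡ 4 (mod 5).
74

Using Chinese Remainder Theorem:
M = 29 × 5 = 145
M1 = 5, M2 = 29
y1 = 5^(-1) mod 29 = 6
y2 = 29^(-1) mod 5 = 4
x = (16×5×6 + 4×29×4) mod 145 = 74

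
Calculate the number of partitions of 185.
1071823774337

p(n) counts ways to write n as a sum of positive integers (order ignored).
Euler's pentagonal recurrence: p(k) = p(k-1) + p(k-2) - p(k-5) - p(k-7) + p(k-12) + p(k-15) - ... (offsets j(3j∓1)/2, signs ++--, p(0)=1, p(<0)=0).
DP table for k = 0..184: p(0)=1, p(1)=1, p(2)=2, p(3)=3, p(4)=5, p(5)=7, p(6)=11, p(7)=15, p(8)=22, p(9)=30, p(10)=42, p(11)=56, p(12)=77, p(13)=101, p(14)=135, p(15)=176, p(16)=231, p(17)=297, p(18)=385, p(19)=490, p(20)=627, p(21)=792, p(22)=1002, p(23)=1255, p(24)=1575, p(25)=1958, p(26)=2436, p(27)=3010, p(28)=3718, p(29)=4565, p(30)=5604, p(31)=6842, p(32)=8349, p(33)=10143, p(34)=12310, p(35)=14883, p(36)=17977, p(37)=21637, p(38)=26015, p(39)=31185, p(40)=37338, p(41)=44583, p(42)=53174, p(43)=63261, p(44)=75175, p(45)=89134, p(46)=105558, p(47)=124754, p(48)=147273, p(49)=173525, p(50)=204226, p(51)=239943, p(52)=281589, p(53)=329931, p(54)=386155, p(55)=451276, p(56)=526823, p(57)=614154, p(58)=715220, p(59)=831820, p(60)=966467, p(61)=1121505, p(62)=1300156, p(63)=1505499, p(64)=1741630, p(65)=2012558, p(66)=2323520, p(67)=2679689, p(68)=3087735, p(69)=3554345, p(70)=4087968, p(71)=4697205, p(72)=5392783, p(73)=6185689, p(74)=7089500, p(75)=8118264, p(76)=9289091, p(77)=10619863, p(78)=12132164, p(79)=13848650, p(80)=15796476, p(81)=18004327, p(82)=20506255, p(83)=23338469, p(84)=26543660, p(85)=30167357, p(86)=34262962, p(87)=38887673, p(88)=44108109, p(89)=49995925, p(90)=56634173, p(91)=64112359, p(92)=72533807, p(93)=82010177, p(94)=92669720, p(95)=104651419, p(96)=118114304, p(97)=133230930, p(98)=150198136, p(99)=169229875, p(100)=190569292, p(101)=214481126, p(102)=241265379, p(103)=271248950, p(104)=304801365, p(105)=342325709, p(106)=384276336, p(107)=431149389, p(108)=483502844, p(109)=541946240, p(110)=607163746, p(111)=679903203, p(112)=761002156, p(113)=851376628, p(114)=952050665, p(115)=1064144451, p(116)=1188908248, p(117)=1327710076, p(118)=1482074143, p(119)=1653668665, p(120)=1844349560, p(121)=2056148051, p(122)=2291320912, p(123)=2552338241, p(124)=2841940500, p(125)=3163127352, p(126)=3519222692, p(127)=3913864295, p(128)=4351078600, p(129)=4835271870, p(130)=5371315400, p(131)=5964539504, p(132)=6620830889, p(133)=7346629512, p(134)=8149040695, p(135)=9035836076, p(136)=10015581680, p(137)=11097645016, p(138)=12292341831, p(139)=13610949895, p(140)=15065878135, p(141)=16670689208, p(142)=18440293320, p(143)=20390982757, p(144)=22540654445, p(145)=24908858009, p(146)=27517052599, p(147)=30388671978, p(148)=33549419497, p(149)=37027355200, p(150)=40853235313, p(151)=45060624582, p(152)=49686288421, p(153)=54770336324, p(154)=60356673280, p(155)=66493182097, p(156)=73232243759, p(157)=80630964769, p(158)=88751778802, p(159)=97662728555, p(160)=107438159466, p(161)=118159068427, p(162)=129913904637, p(163)=142798995930, p(164)=156919475295, p(165)=172389800255, p(166)=189334822579, p(167)=207890420102, p(168)=228204732751, p(169)=250438925115, p(170)=274768617130, p(171)=301384802048, p(172)=330495499613, p(173)=362326859895, p(174)=397125074750, p(175)=435157697830, p(176)=476715857290, p(177)=522115831195, p(178)=571701605655, p(179)=625846753120, p(180)=684957390936, p(181)=749474411781, p(182)=819876908323, p(183)=896684817527, p(184)=980462880430.
Final step: p(185) = p(184) + p(183) - p(180) - p(178) + p(173) + p(170) - p(163) - p(159) + p(150) + p(145) - p(134) - p(128) + p(115) + p(108) - p(93) - p(85) + p(68) + p(59) - p(40) - p(30) + p(9)
= 980462880430 + 896684817527 - 684957390936 - 571701605655 + 362326859895 + 274768617130 - 142798995930 - 97662728555 + 40853235313 + 24908858009 - 8149040695 - 4351078600 + 1064144451 + 483502844 - 82010177 - 30167357 + 3087735 + 831820 - 37338 - 5604 + 30
= 1071823774337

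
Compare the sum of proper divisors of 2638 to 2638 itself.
deficient

Proper divisors of 2638: sum = 1 + 2 + 1319 = 1322
Since 1322 < 2638, 2638 is deficient.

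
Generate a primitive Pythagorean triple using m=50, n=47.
(291, 4700, 4709)

Euclid's formula: a = m² - n², b = 2mn, c = m² + n²
m = 50, n = 47
a = 50² - 47² = 2500 - 2209 = 291
b = 2 × 50 × 47 = 4700
c = 50² + 47² = 2500 + 2209 = 4709
Verification: 291² + 4700² = 84681 + 22090000 = 22174681 = 4709² ✓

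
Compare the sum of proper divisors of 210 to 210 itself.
abundant

Proper divisors of 210: sum = 1 + 2 + 3 + 5 + 6 + 7 + 10 + 14 + 15 + 21 + 30 + 35 + 42 + 70 + 105 = 366
Since 366 > 210, 210 is abundant.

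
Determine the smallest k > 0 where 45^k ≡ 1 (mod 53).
52

53 is prime, so ord(45) divides φ(53) = 52.
Divisors of 52: 1, 2, 4, 13, 26, 52.
Repeated squaring: 45^1 ≡ 45, 45^2 ≡ 11, 45^4 ≡ 15, 45^8 ≡ 13, 45^16 ≡ 10, 45^32 ≡ 47 (mod 53).
Test 45^d mod 53 for each divisor d in increasing order:
45^1 ≡ 45
45^2 ≡ 11
45^4 ≡ 15
45^13 = 45^8·45^4·45^1 ≡ 30
45^26 = 45^16·45^8·45^2 ≡ 52
45^52 = 45^32·45^16·45^4 ≡ 1  ← first divisor giving 1
The order is 52.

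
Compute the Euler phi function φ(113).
112

113 = 113
φ(n) = n × ∏(1 - 1/p) for each prime p dividing n
φ(113) = 113 × (1 - 1/113) = 112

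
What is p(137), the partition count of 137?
11097645016

p(n) counts ways to write n as a sum of positive integers (order ignored).
Euler's pentagonal recurrence: p(k) = p(k-1) + p(k-2) - p(k-5) - p(k-7) + p(k-12) + p(k-15) - ... (offsets j(3j∓1)/2, signs ++--, p(0)=1, p(<0)=0).
DP table for k = 0..136: p(0)=1, p(1)=1, p(2)=2, p(3)=3, p(4)=5, p(5)=7, p(6)=11, p(7)=15, p(8)=22, p(9)=30, p(10)=42, p(11)=56, p(12)=77, p(13)=101, p(14)=135, p(15)=176, p(16)=231, p(17)=297, p(18)=385, p(19)=490, p(20)=627, p(21)=792, p(22)=1002, p(23)=1255, p(24)=1575, p(25)=1958, p(26)=2436, p(27)=3010, p(28)=3718, p(29)=4565, p(30)=5604, p(31)=6842, p(32)=8349, p(33)=10143, p(34)=12310, p(35)=14883, p(36)=17977, p(37)=21637, p(38)=26015, p(39)=31185, p(40)=37338, p(41)=44583, p(42)=53174, p(43)=63261, p(44)=75175, p(45)=89134, p(46)=105558, p(47)=124754, p(48)=147273, p(49)=173525, p(50)=204226, p(51)=239943, p(52)=281589, p(53)=329931, p(54)=386155, p(55)=451276, p(56)=526823, p(57)=614154, p(58)=715220, p(59)=831820, p(60)=966467, p(61)=1121505, p(62)=1300156, p(63)=1505499, p(64)=1741630, p(65)=2012558, p(66)=2323520, p(67)=2679689, p(68)=3087735, p(69)=3554345, p(70)=4087968, p(71)=4697205, p(72)=5392783, p(73)=6185689, p(74)=7089500, p(75)=8118264, p(76)=9289091, p(77)=10619863, p(78)=12132164, p(79)=13848650, p(80)=15796476, p(81)=18004327, p(82)=20506255, p(83)=23338469, p(84)=26543660, p(85)=30167357, p(86)=34262962, p(87)=38887673, p(88)=44108109, p(89)=49995925, p(90)=56634173, p(91)=64112359, p(92)=72533807, p(93)=82010177, p(94)=92669720, p(95)=104651419, p(96)=118114304, p(97)=133230930, p(98)=150198136, p(99)=169229875, p(100)=190569292, p(101)=214481126, p(102)=241265379, p(103)=271248950, p(104)=304801365, p(105)=342325709, p(106)=384276336, p(107)=431149389, p(108)=483502844, p(109)=541946240, p(110)=607163746, p(111)=679903203, p(112)=761002156, p(113)=851376628, p(114)=952050665, p(115)=1064144451, p(116)=1188908248, p(117)=1327710076, p(118)=1482074143, p(119)=1653668665, p(120)=1844349560, p(121)=2056148051, p(122)=2291320912, p(123)=2552338241, p(124)=2841940500, p(125)=3163127352, p(126)=3519222692, p(127)=3913864295, p(128)=4351078600, p(129)=4835271870, p(130)=5371315400, p(131)=5964539504, p(132)=6620830889, p(133)=7346629512, p(134)=8149040695, p(135)=9035836076, p(136)=10015581680.
Final step: p(137) = p(136) + p(135) - p(132) - p(130) + p(125) + p(122) - p(115) - p(111) + p(102) + p(97) - p(86) - p(80) + p(67) + p(60) - p(45) - p(37) + p(20) + p(11)
= 10015581680 + 9035836076 - 6620830889 - 5371315400 + 3163127352 + 2291320912 - 1064144451 - 679903203 + 241265379 + 133230930 - 34262962 - 15796476 + 2679689 + 966467 - 89134 - 21637 + 627 + 56
= 11097645016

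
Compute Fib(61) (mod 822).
503

Matrix identity: Q^n = [[F_(n+1), F_n], [F_n, F_(n-1)]] with Q = [[1,1],[1,0]].
n = 61 = 111101₂. Square-and-multiply, entries mod 822:
Q^1 = [[1,1],[1,0]]
Q^3 = (Q^1)²·Q = [[3,2],[2,1]]
Q^7 = (Q^3)²·Q = [[21,13],[13,8]]
Q^15 = (Q^7)²·Q = [[165,610],[610,377]]
Q^30 = (Q^15)² = [[655,176],[176,479]]
Q^61 = (Q^30)²·Q = [[341,503],[503,660]]
F_61 mod 822 = Q^61[0][1] = 503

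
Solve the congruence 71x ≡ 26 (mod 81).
x ≡ 46 (mod 81)

gcd(71, 81) = 1, which divides 26, so solutions exist.
Find 71^(-1) mod 81 by the extended Euclidean algorithm:
81 = 1 × 71 + 10  ⟹  10 = (1)·81 + (-1)·71
71 = 7 × 10 + 1  ⟹  1 = (-7)·81 + (8)·71
So (8)·71 ≡ 1 (mod 81), i.e. 71^(-1) ≡ 8 (mod 81).
x ≡ 8 × 26 = 208 ≡ 46 (mod 81).
Check: 71 × 46 = 3266 ≡ 26 (mod 81).
Unique solution: x ≡ 46 (mod 81)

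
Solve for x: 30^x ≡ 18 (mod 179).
47

Baby-step giant-step with step n = ⌈√179⌉ = 14.
Baby steps 30^j mod 179 (j:value) for j=0..13: 0:1, 1:30, 2:5, 3:150, 4:25, 5:34, 6:125, 7:170, 8:88, 9:134, 10:82, 11:133, 12:52, 13:128.
Giant-step multiplier: 30^(-14) ≡ 30^(178-14) = 30^164 ≡ 42 (mod 179).
Giant steps γ_i = 18·42^i mod 179: γ_0=18, γ_1=40, γ_2=69, γ_3=34 (in table at j=5).
x = i·n + j = 3·14 + 5 = 47.
Check: 30^47 ≡ 18 (mod 179).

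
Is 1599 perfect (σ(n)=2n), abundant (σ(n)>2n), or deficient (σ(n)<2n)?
deficient

Proper divisors of 1599: sum = 1 + 3 + 13 + 39 + 41 + 123 + 533 = 753
Since 753 < 1599, 1599 is deficient.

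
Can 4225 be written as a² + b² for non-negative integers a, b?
0² + 65² (a=0, b=65)

Factorization: 4225 = 5^2 × 13^2
By Fermat: n is sum of two squares iff every prime p ≡ 3 (mod 4) appears to even power.
All primes ≡ 3 (mod 4) appear to even power.
Search a = 0, 1, 2, … for 4225 - a² a perfect square: first hit at a = 0: 4225 - 0 = 4225 = 65².
4225 = 0² + 65² = 0 + 4225 ✓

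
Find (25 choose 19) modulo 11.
0

Using Lucas' theorem:
Write n=25 and k=19 in base 11:
n in base 11: [2, 3]
k in base 11: [1, 8]
C(25,19) mod 11 = ∏ C(n_i, k_i) mod 11
Digit binomials (mod 11): C(2,1) = 2; C(3,8) = 0 (k_i > n_i)
Product: 2 × 0 = 0 ≡ 0 (mod 11)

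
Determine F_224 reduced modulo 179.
128

Matrix identity: Q^n = [[F_(n+1), F_n], [F_n, F_(n-1)]] with Q = [[1,1],[1,0]].
n = 224 = 11100000₂. Square-and-multiply, entries mod 179:
Q^1 = [[1,1],[1,0]]
Q^3 = (Q^1)²·Q = [[3,2],[2,1]]
Q^7 = (Q^3)²·Q = [[21,13],[13,8]]
Q^14 = (Q^7)² = [[73,19],[19,54]]
Q^28 = (Q^14)² = [[141,86],[86,55]]
Q^56 = (Q^28)² = [[69,30],[30,39]]
Q^112 = (Q^56)² = [[112,18],[18,94]]
Q^224 = (Q^112)² = [[159,128],[128,31]]
F_224 mod 179 = Q^224[0][1] = 128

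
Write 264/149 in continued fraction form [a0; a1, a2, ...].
[1; 1, 3, 2, 1, 1, 1, 1, 2]

Euclidean algorithm steps:
264 = 1 × 149 + 115
149 = 1 × 115 + 34
115 = 3 × 34 + 13
34 = 2 × 13 + 8
13 = 1 × 8 + 5
8 = 1 × 5 + 3
5 = 1 × 3 + 2
3 = 1 × 2 + 1
2 = 2 × 1 + 0
Continued fraction: [1; 1, 3, 2, 1, 1, 1, 1, 2]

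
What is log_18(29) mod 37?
33

Baby-step giant-step with step n = ⌈√37⌉ = 7.
Baby steps 18^j mod 37 (j:value) for j=0..6: 0:1, 1:18, 2:28, 3:23, 4:7, 5:15, 6:11.
Giant-step multiplier: 18^(-7) ≡ 18^(36-7) = 18^29 ≡ 20 (mod 37).
Giant steps γ_i = 29·20^i mod 37: γ_0=29, γ_1=25, γ_2=19, γ_3=10, γ_4=15 (in table at j=5).
x = i·n + j = 4·7 + 5 = 33.
Check: 18^33 ≡ 29 (mod 37).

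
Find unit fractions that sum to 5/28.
1/6 + 1/84

Greedy algorithm:
5/28: ceiling(28/5) = 6, use 1/6
1/84: ceiling(84/1) = 84, use 1/84
Result: 5/28 = 1/6 + 1/84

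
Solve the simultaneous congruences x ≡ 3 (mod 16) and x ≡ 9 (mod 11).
163

Using Chinese Remainder Theorem:
M = 16 × 11 = 176
M1 = 11, M2 = 16
y1 = 11^(-1) mod 16 = 3
y2 = 16^(-1) mod 11 = 9
x = (3×11×3 + 9×16×9) mod 176 = 163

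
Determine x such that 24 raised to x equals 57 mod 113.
36

Baby-step giant-step with step n = ⌈√113⌉ = 11.
Baby steps 24^j mod 113 (j:value) for j=0..10: 0:1, 1:24, 2:11, 3:38, 4:8, 5:79, 6:88, 7:78, 8:64, 9:67, 10:26.
Giant-step multiplier: 24^(-11) ≡ 24^(112-11) = 24^101 ≡ 23 (mod 113).
Giant steps γ_i = 57·23^i mod 113: γ_0=57, γ_1=68, γ_2=95, γ_3=38 (in table at j=3).
x = i·n + j = 3·11 + 3 = 36.
Check: 24^36 ≡ 57 (mod 113).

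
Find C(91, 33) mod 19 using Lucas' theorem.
3

Using Lucas' theorem:
Write n=91 and k=33 in base 19:
n in base 19: [4, 15]
k in base 19: [1, 14]
C(91,33) mod 19 = ∏ C(n_i, k_i) mod 19
Digit binomials (mod 19): C(4,1) = 4; C(15,14) = 15
Product: 4 × 15 = 60 ≡ 3 (mod 19)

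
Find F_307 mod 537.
446

Matrix identity: Q^n = [[F_(n+1), F_n], [F_n, F_(n-1)]] with Q = [[1,1],[1,0]].
n = 307 = 100110011₂. Square-and-multiply, entries mod 537:
Q^1 = [[1,1],[1,0]]
Q^2 = (Q^1)² = [[2,1],[1,1]]
Q^4 = (Q^2)² = [[5,3],[3,2]]
Q^9 = (Q^4)²·Q = [[55,34],[34,21]]
Q^19 = (Q^9)²·Q = [[321,422],[422,436]]
Q^38 = (Q^19)² = [[274,476],[476,335]]
Q^76 = (Q^38)² = [[395,441],[441,491]]
Q^153 = (Q^76)²·Q = [[172,382],[382,327]]
Q^307 = (Q^153)²·Q = [[429,446],[446,520]]
F_307 mod 537 = Q^307[0][1] = 446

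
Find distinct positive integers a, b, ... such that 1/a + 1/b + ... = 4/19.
1/5 + 1/95

Greedy algorithm:
4/19: ceiling(19/4) = 5, use 1/5
1/95: ceiling(95/1) = 95, use 1/95
Result: 4/19 = 1/5 + 1/95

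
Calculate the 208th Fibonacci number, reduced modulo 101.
21

Matrix identity: Q^n = [[F_(n+1), F_n], [F_n, F_(n-1)]] with Q = [[1,1],[1,0]].
n = 208 = 11010000₂. Square-and-multiply, entries mod 101:
Q^1 = [[1,1],[1,0]]
Q^3 = (Q^1)²·Q = [[3,2],[2,1]]
Q^6 = (Q^3)² = [[13,8],[8,5]]
Q^13 = (Q^6)²·Q = [[74,31],[31,43]]
Q^26 = (Q^13)² = [[74,92],[92,83]]
Q^52 = (Q^26)² = [[2,1],[1,1]]
Q^104 = (Q^52)² = [[5,3],[3,2]]
Q^208 = (Q^104)² = [[34,21],[21,13]]
F_208 mod 101 = Q^208[0][1] = 21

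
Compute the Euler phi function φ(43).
42

43 = 43
φ(n) = n × ∏(1 - 1/p) for each prime p dividing n
φ(43) = 43 × (1 - 1/43) = 42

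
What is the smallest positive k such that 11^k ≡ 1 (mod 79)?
39

79 is prime, so ord(11) divides φ(79) = 78.
Divisors of 78: 1, 2, 3, 6, 13, 26, 39, 78.
Repeated squaring: 11^1 ≡ 11, 11^2 ≡ 42, 11^4 ≡ 26, 11^8 ≡ 44, 11^16 ≡ 40, 11^32 ≡ 20, 11^64 ≡ 5 (mod 79).
Test 11^d mod 79 for each divisor d in increasing order:
11^1 ≡ 11
11^2 ≡ 42
11^3 = 11^2·11^1 ≡ 67
11^6 = 11^4·11^2 ≡ 65
11^13 = 11^8·11^4·11^1 ≡ 23
11^26 = 11^16·11^8·11^2 ≡ 55
11^39 = 11^32·11^4·11^2·11^1 ≡ 1  ← first divisor giving 1
The order is 39.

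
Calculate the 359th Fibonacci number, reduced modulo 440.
1

Matrix identity: Q^n = [[F_(n+1), F_n], [F_n, F_(n-1)]] with Q = [[1,1],[1,0]].
n = 359 = 101100111₂. Square-and-multiply, entries mod 440:
Q^1 = [[1,1],[1,0]]
Q^2 = (Q^1)² = [[2,1],[1,1]]
Q^5 = (Q^2)²·Q = [[8,5],[5,3]]
Q^11 = (Q^5)²·Q = [[144,89],[89,55]]
Q^22 = (Q^11)² = [[57,111],[111,386]]
Q^44 = (Q^22)² = [[170,333],[333,277]]
Q^89 = (Q^44)²·Q = [[0,309],[309,131]]
Q^179 = (Q^89)²·Q = [[0,1],[1,439]]
Q^359 = (Q^179)²·Q = [[0,1],[1,439]]
F_359 mod 440 = Q^359[0][1] = 1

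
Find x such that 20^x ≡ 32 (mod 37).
29

Baby-step giant-step with step n = ⌈√37⌉ = 7.
Baby steps 20^j mod 37 (j:value) for j=0..6: 0:1, 1:20, 2:30, 3:8, 4:12, 5:18, 6:27.
Giant-step multiplier: 20^(-7) ≡ 20^(36-7) = 20^29 ≡ 32 (mod 37).
Giant steps γ_i = 32·32^i mod 37: γ_0=32, γ_1=25, γ_2=23, γ_3=33, γ_4=20 (in table at j=1).
x = i·n + j = 4·7 + 1 = 29.
Check: 20^29 ≡ 32 (mod 37).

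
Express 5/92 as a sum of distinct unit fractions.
1/19 + 1/583 + 1/1019084

Greedy algorithm:
5/92: ceiling(92/5) = 19, use 1/19
3/1748: ceiling(1748/3) = 583, use 1/583
1/1019084: ceiling(1019084/1) = 1019084, use 1/1019084
Result: 5/92 = 1/19 + 1/583 + 1/1019084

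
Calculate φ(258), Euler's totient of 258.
84

258 = 2 × 3 × 43
φ(n) = n × ∏(1 - 1/p) for each prime p dividing n
φ(258) = 258 × (1 - 1/2) × (1 - 1/3) × (1 - 1/43) = 84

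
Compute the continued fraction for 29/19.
[1; 1, 1, 9]

Euclidean algorithm steps:
29 = 1 × 19 + 10
19 = 1 × 10 + 9
10 = 1 × 9 + 1
9 = 9 × 1 + 0
Continued fraction: [1; 1, 1, 9]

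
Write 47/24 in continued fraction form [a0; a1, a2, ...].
[1; 1, 23]

Euclidean algorithm steps:
47 = 1 × 24 + 23
24 = 1 × 23 + 1
23 = 23 × 1 + 0
Continued fraction: [1; 1, 23]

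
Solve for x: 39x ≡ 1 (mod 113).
29

gcd(39, 113) = 1, so the inverse exists.
Extended Euclidean algorithm on (113, 39):
113 = 2 × 39 + 35  ⟹  35 = (1)·113 + (-2)·39
39 = 1 × 35 + 4  ⟹  4 = (-1)·113 + (3)·39
35 = 8 × 4 + 3  ⟹  3 = (9)·113 + (-26)·39
4 = 1 × 3 + 1  ⟹  1 = (-10)·113 + (29)·39
So (29)·39 ≡ 1 (mod 113), i.e. 39^(-1) ≡ 29 (mod 113).
Check: 39 × 29 = 1131 ≡ 1 (mod 113)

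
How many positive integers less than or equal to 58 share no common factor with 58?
28

58 = 2 × 29
φ(n) = n × ∏(1 - 1/p) for each prime p dividing n
φ(58) = 58 × (1 - 1/2) × (1 - 1/29) = 28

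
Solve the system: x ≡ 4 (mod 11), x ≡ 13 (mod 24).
37

Using Chinese Remainder Theorem:
M = 11 × 24 = 264
M1 = 24, M2 = 11
y1 = 24^(-1) mod 11 = 6
y2 = 11^(-1) mod 24 = 11
x = (4×24×6 + 13×11×11) mod 264 = 37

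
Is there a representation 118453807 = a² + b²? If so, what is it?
Not possible

Factorization: 118453807 = 17 × 191^3
By Fermat: n is sum of two squares iff every prime p ≡ 3 (mod 4) appears to even power.
Prime(s) ≡ 3 (mod 4) with odd exponent: [(191, 3)]
Therefore 118453807 cannot be expressed as a² + b².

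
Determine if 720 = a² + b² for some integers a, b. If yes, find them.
12² + 24² (a=12, b=24)

Factorization: 720 = 2^4 × 3^2 × 5
By Fermat: n is sum of two squares iff every prime p ≡ 3 (mod 4) appears to even power.
All primes ≡ 3 (mod 4) appear to even power.
Search a = 0, 1, 2, … for 720 - a² a perfect square: first hit at a = 12: 720 - 144 = 576 = 24².
720 = 12² + 24² = 144 + 576 ✓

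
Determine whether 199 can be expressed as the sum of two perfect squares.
Not possible

Factorization: 199 = 199
By Fermat: n is sum of two squares iff every prime p ≡ 3 (mod 4) appears to even power.
Prime(s) ≡ 3 (mod 4) with odd exponent: [(199, 1)]
Therefore 199 cannot be expressed as a² + b².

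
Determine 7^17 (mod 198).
193

Repeated squaring. Binary of 17 = 10001.
7^1 ≡ 7 (mod 198); 7^2 ≡ 49 (mod 198); 7^4 ≡ 25 (mod 198); 7^8 ≡ 31 (mod 198); 7^16 ≡ 169 (mod 198)
7^17 = 7^1 × 7^16 ≡ 193 (mod 198)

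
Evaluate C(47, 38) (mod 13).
0

Using Lucas' theorem:
Write n=47 and k=38 in base 13:
n in base 13: [3, 8]
k in base 13: [2, 12]
C(47,38) mod 13 = ∏ C(n_i, k_i) mod 13
Digit binomials (mod 13): C(3,2) = 3; C(8,12) = 0 (k_i > n_i)
Product: 3 × 0 = 0 ≡ 0 (mod 13)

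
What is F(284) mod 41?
3

Matrix identity: Q^n = [[F_(n+1), F_n], [F_n, F_(n-1)]] with Q = [[1,1],[1,0]].
n = 284 = 100011100₂. Square-and-multiply, entries mod 41:
Q^1 = [[1,1],[1,0]]
Q^2 = (Q^1)² = [[2,1],[1,1]]
Q^4 = (Q^2)² = [[5,3],[3,2]]
Q^8 = (Q^4)² = [[34,21],[21,13]]
Q^17 = (Q^8)²·Q = [[1,39],[39,3]]
Q^35 = (Q^17)²·Q = [[38,5],[5,33]]
Q^71 = (Q^35)²·Q = [[20,34],[34,27]]
Q^142 = (Q^71)² = [[39,40],[40,40]]
Q^284 = (Q^142)² = [[5,3],[3,2]]
F_284 mod 41 = Q^284[0][1] = 3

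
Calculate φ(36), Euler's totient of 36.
12

36 = 2^2 × 3^2
φ(n) = n × ∏(1 - 1/p) for each prime p dividing n
φ(36) = 36 × (1 - 1/2) × (1 - 1/3) = 12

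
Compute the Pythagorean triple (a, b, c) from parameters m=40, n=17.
(1311, 1360, 1889)

Euclid's formula: a = m² - n², b = 2mn, c = m² + n²
m = 40, n = 17
a = 40² - 17² = 1600 - 289 = 1311
b = 2 × 40 × 17 = 1360
c = 40² + 17² = 1600 + 289 = 1889
Verification: 1311² + 1360² = 1718721 + 1849600 = 3568321 = 1889² ✓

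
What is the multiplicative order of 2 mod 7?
3

7 is prime, so ord(2) divides φ(7) = 6.
Divisors of 6: 1, 2, 3, 6.
Repeated squaring: 2^1 ≡ 2, 2^2 ≡ 4, 2^4 ≡ 2 (mod 7).
Test 2^d mod 7 for each divisor d in increasing order:
2^1 ≡ 2
2^2 ≡ 4
2^3 = 2^2·2^1 ≡ 1  ← first divisor giving 1
The order is 3.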